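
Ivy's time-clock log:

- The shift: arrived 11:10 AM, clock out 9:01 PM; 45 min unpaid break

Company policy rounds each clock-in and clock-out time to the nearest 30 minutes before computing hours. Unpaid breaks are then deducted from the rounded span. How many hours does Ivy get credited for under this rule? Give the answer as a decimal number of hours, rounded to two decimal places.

9.25 hours

The shift: in 11:10 AM→11:00 AM, out 9:01 PM→9:00 PM; 10 h 0 min − 45 min = 9 h 15 min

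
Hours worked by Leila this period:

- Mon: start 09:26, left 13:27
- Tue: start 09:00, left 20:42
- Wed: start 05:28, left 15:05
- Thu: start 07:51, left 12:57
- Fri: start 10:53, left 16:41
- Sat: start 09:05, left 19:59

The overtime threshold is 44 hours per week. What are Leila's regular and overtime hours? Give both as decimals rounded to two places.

Regular 44.00 hours, overtime 3.13 hours

Mon: 09:26–13:27 = 4 h 1 min
Tue: 09:00–20:42 = 11 h 42 min
Wed: 05:28–15:05 = 9 h 37 min
Thu: 07:51–12:57 = 5 h 6 min
Fri: 10:53–16:41 = 5 h 48 min
Sat: 09:05–19:59 = 10 h 54 min
Total worked: 47 h 8 min = 47.13 h.
Threshold 44 h → overtime 3 h 8 min, regular 44 h 0 min.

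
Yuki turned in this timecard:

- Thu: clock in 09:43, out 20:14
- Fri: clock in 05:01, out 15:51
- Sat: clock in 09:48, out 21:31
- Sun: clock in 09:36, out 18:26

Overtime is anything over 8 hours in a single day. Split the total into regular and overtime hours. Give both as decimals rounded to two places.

Regular 32.00 hours, overtime 9.90 hours

Thu: 09:43–20:14 = 10 h 31 min
Fri: 05:01–15:51 = 10 h 50 min
Sat: 09:48–21:31 = 11 h 43 min
Sun: 09:36–18:26 = 8 h 50 min
Thu reg 8 h 0 min / OT 2 h 31 min; Fri reg 8 h 0 min / OT 2 h 50 min; Sat reg 8 h 0 min / OT 3 h 43 min; Sun reg 8 h 0 min / OT 0 h 50 min.
Totals: regular 32 h 0 min, overtime 9 h 54 min.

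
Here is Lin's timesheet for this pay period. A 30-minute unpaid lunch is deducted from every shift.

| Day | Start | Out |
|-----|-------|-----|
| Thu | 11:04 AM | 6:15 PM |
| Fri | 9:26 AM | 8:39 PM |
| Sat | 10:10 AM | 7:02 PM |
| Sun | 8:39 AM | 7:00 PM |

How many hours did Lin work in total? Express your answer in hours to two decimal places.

35.62 hours

Thu: 11:04 AM–6:15 PM = 7 h 11 min; less 30 min break → 6 h 41 min
Fri: 9:26 AM–8:39 PM = 11 h 13 min; less 30 min break → 10 h 43 min
Sat: 10:10 AM–7:02 PM = 8 h 52 min; less 30 min break → 8 h 22 min
Sun: 8:39 AM–7:00 PM = 10 h 21 min; less 30 min break → 9 h 51 min
Total: 6 h 41 min + 10 h 43 min + 8 h 22 min + 9 h 51 min = 35 h 37 min.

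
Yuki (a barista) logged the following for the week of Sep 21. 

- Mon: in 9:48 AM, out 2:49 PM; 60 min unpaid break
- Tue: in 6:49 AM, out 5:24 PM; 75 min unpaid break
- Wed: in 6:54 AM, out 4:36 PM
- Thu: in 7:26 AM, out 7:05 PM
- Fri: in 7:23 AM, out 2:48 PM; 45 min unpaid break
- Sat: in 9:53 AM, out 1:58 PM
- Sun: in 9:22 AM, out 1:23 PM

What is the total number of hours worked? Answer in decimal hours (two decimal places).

49.47 hours

Mon: 9:48 AM–2:49 PM = 5 h 1 min; less 60 min break → 4 h 1 min
Tue: 6:49 AM–5:24 PM = 10 h 35 min; less 75 min break → 9 h 20 min
Wed: 6:54 AM–4:36 PM = 9 h 42 min
Thu: 7:26 AM–7:05 PM = 11 h 39 min
Fri: 7:23 AM–2:48 PM = 7 h 25 min; less 45 min break → 6 h 40 min
Sat: 9:53 AM–1:58 PM = 4 h 5 min
Sun: 9:22 AM–1:23 PM = 4 h 1 min
Total: 4 h 1 min + 9 h 20 min + 9 h 42 min + 11 h 39 min + 6 h 40 min + 4 h 5 min + 4 h 1 min = 49 h 28 min.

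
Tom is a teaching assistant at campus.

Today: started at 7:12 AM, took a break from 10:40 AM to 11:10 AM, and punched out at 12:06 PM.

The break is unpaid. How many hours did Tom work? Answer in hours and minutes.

4 h 24 min

Today: 7:12 AM–12:06 PM = 4 h 54 min; less 30 min break → 4 h 24 min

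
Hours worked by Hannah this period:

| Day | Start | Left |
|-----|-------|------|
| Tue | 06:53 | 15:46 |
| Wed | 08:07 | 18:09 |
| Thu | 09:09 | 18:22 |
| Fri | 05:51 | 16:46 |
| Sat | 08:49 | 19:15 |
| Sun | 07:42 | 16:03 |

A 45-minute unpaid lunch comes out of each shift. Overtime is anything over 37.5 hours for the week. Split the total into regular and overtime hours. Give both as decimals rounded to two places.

Tue: 06:53–15:46 = 8 h 53 min; less 45 min break → 8 h 8 min
Wed: 08:07–18:09 = 10 h 2 min; less 45 min break → 9 h 17 min
Thu: 09:09–18:22 = 9 h 13 min; less 45 min break → 8 h 28 min
Fri: 05:51–16:46 = 10 h 55 min; less 45 min break → 10 h 10 min
Sat: 08:49–19:15 = 10 h 26 min; less 45 min break → 9 h 41 min
Sun: 07:42–16:03 = 8 h 21 min; less 45 min break → 7 h 36 min
Total worked: 53 h 20 min = 53.33 h.
Threshold 37.5 h → overtime 15 h 50 min, regular 37 h 30 min.

Regular 37.50 hours, overtime 15.83 hours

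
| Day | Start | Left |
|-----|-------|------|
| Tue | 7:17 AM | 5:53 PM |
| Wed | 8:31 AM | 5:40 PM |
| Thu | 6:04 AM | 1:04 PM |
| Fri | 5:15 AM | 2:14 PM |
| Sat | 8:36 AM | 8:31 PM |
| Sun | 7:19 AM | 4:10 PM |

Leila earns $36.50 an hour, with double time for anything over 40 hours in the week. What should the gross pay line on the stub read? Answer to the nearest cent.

Tue: 7:17 AM–5:53 PM = 10 h 36 min
Wed: 8:31 AM–5:40 PM = 9 h 9 min
Thu: 6:04 AM–1:04 PM = 7 h 0 min
Fri: 5:15 AM–2:14 PM = 8 h 59 min
Sat: 8:36 AM–8:31 PM = 11 h 55 min
Sun: 7:19 AM–4:10 PM = 8 h 51 min
Total worked: 56 h 30 min = 3390 min.
Regular 40 h 0 min = 2400 min at $36.50/h; overtime 16 h 30 min = 990 min at $73.00/h.
Pay = (2400 × $36.50 + 990 × $73.00) ÷ 60 = $2664.50.

$2664.50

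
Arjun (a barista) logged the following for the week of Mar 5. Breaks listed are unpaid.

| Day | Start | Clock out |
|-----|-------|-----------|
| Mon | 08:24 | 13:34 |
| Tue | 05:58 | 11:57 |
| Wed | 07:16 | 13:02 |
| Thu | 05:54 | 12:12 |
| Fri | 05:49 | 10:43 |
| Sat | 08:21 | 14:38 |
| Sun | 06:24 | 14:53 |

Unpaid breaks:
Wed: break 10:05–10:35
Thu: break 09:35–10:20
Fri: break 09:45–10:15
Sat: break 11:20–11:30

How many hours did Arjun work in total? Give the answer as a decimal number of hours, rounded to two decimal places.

40.97 hours

Mon: 08:24–13:34 = 5 h 10 min
Tue: 05:58–11:57 = 5 h 59 min
Wed: 07:16–13:02 = 5 h 46 min; less 30 min break → 5 h 16 min
Thu: 05:54–12:12 = 6 h 18 min; less 45 min break → 5 h 33 min
Fri: 05:49–10:43 = 4 h 54 min; less 30 min break → 4 h 24 min
Sat: 08:21–14:38 = 6 h 17 min; less 10 min break → 6 h 7 min
Sun: 06:24–14:53 = 8 h 29 min
Total: 5 h 10 min + 5 h 59 min + 5 h 16 min + 5 h 33 min + 4 h 24 min + 6 h 7 min + 8 h 29 min = 40 h 58 min.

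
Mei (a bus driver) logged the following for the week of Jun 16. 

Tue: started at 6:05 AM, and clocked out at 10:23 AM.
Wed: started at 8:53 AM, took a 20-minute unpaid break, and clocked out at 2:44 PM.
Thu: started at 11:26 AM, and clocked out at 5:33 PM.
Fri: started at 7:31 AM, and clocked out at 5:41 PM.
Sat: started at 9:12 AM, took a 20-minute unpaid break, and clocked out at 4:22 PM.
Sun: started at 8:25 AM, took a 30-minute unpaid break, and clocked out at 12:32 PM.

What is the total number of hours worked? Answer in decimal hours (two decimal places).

36.55 hours

Tue: 6:05 AM–10:23 AM = 4 h 18 min
Wed: 8:53 AM–2:44 PM = 5 h 51 min; less 20 min break → 5 h 31 min
Thu: 11:26 AM–5:33 PM = 6 h 7 min
Fri: 7:31 AM–5:41 PM = 10 h 10 min
Sat: 9:12 AM–4:22 PM = 7 h 10 min; less 20 min break → 6 h 50 min
Sun: 8:25 AM–12:32 PM = 4 h 7 min; less 30 min break → 3 h 37 min
Total: 4 h 18 min + 5 h 31 min + 6 h 7 min + 10 h 10 min + 6 h 50 min + 3 h 37 min = 36 h 33 min.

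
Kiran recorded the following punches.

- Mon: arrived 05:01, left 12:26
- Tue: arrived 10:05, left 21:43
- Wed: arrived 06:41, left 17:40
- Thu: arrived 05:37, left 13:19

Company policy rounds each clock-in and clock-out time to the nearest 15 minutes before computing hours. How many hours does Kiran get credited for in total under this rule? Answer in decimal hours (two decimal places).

Mon: in 05:01→05:00, out 12:26→12:30; 7 h 30 min
Tue: in 10:05→10:00, out 21:43→21:45; 11 h 45 min
Wed: in 06:41→06:45, out 17:40→17:45; 11 h 0 min
Thu: in 05:37→05:30, out 13:19→13:15; 7 h 45 min
Total credited: 38 h 0 min.

38.00 hours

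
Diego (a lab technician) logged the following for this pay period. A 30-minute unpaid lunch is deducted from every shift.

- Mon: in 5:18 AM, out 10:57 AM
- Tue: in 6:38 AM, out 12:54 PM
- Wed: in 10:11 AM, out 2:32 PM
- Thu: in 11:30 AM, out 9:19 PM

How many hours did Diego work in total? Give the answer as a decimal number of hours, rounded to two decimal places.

24.08 hours

Mon: 5:18 AM–10:57 AM = 5 h 39 min; less 30 min break → 5 h 9 min
Tue: 6:38 AM–12:54 PM = 6 h 16 min; less 30 min break → 5 h 46 min
Wed: 10:11 AM–2:32 PM = 4 h 21 min; less 30 min break → 3 h 51 min
Thu: 11:30 AM–9:19 PM = 9 h 49 min; less 30 min break → 9 h 19 min
Total: 5 h 9 min + 5 h 46 min + 3 h 51 min + 9 h 19 min = 24 h 5 min.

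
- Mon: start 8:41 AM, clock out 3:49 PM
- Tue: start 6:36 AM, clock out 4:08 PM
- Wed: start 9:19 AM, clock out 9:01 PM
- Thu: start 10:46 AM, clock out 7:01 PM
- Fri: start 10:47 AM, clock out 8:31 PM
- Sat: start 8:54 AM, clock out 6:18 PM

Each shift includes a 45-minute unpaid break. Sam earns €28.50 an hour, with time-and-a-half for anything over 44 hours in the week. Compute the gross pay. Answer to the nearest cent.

Mon: 8:41 AM–3:49 PM = 7 h 8 min; less 45 min break → 6 h 23 min
Tue: 6:36 AM–4:08 PM = 9 h 32 min; less 45 min break → 8 h 47 min
Wed: 9:19 AM–9:01 PM = 11 h 42 min; less 45 min break → 10 h 57 min
Thu: 10:46 AM–7:01 PM = 8 h 15 min; less 45 min break → 7 h 30 min
Fri: 10:47 AM–8:31 PM = 9 h 44 min; less 45 min break → 8 h 59 min
Sat: 8:54 AM–6:18 PM = 9 h 24 min; less 45 min break → 8 h 39 min
Total worked: 51 h 15 min = 3075 min.
Regular 44 h 0 min = 2640 min at €28.50/h; overtime 7 h 15 min = 435 min at €42.75/h.
Pay = (2640 × €28.50 + 435 × €42.75) ÷ 60 = €1563.94.

€1563.94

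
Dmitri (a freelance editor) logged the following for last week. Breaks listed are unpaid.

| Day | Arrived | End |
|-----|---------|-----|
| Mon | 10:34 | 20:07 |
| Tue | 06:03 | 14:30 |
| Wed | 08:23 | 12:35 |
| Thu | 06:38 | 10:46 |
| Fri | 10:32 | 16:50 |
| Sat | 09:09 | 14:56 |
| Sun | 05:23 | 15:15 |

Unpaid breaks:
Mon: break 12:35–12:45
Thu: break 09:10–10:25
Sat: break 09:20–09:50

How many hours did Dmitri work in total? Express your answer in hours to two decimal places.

Mon: 10:34–20:07 = 9 h 33 min; less 10 min break → 9 h 23 min
Tue: 06:03–14:30 = 8 h 27 min
Wed: 08:23–12:35 = 4 h 12 min
Thu: 06:38–10:46 = 4 h 8 min; less 75 min break → 2 h 53 min
Fri: 10:32–16:50 = 6 h 18 min
Sat: 09:09–14:56 = 5 h 47 min; less 30 min break → 5 h 17 min
Sun: 05:23–15:15 = 9 h 52 min
Total: 9 h 23 min + 8 h 27 min + 4 h 12 min + 2 h 53 min + 6 h 18 min + 5 h 17 min + 9 h 52 min = 46 h 22 min.

46.37 hours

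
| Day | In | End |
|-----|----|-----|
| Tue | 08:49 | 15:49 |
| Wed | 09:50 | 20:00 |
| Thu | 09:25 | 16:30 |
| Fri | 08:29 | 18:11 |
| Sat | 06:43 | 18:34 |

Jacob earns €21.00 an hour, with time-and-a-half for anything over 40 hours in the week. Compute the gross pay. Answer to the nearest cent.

€1022.70

Tue: 08:49–15:49 = 7 h 0 min
Wed: 09:50–20:00 = 10 h 10 min
Thu: 09:25–16:30 = 7 h 5 min
Fri: 08:29–18:11 = 9 h 42 min
Sat: 06:43–18:34 = 11 h 51 min
Total worked: 45 h 48 min = 2748 min.
Regular 40 h 0 min = 2400 min at €21.00/h; overtime 5 h 48 min = 348 min at €31.50/h.
Pay = (2400 × €21.00 + 348 × €31.50) ÷ 60 = €1022.70.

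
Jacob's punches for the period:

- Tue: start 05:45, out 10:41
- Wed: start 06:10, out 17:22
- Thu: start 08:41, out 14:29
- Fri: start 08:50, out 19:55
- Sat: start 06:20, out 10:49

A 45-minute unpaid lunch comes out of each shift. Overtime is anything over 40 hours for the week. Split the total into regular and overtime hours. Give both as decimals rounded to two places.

Tue: 05:45–10:41 = 4 h 56 min; less 45 min break → 4 h 11 min
Wed: 06:10–17:22 = 11 h 12 min; less 45 min break → 10 h 27 min
Thu: 08:41–14:29 = 5 h 48 min; less 45 min break → 5 h 3 min
Fri: 08:50–19:55 = 11 h 5 min; less 45 min break → 10 h 20 min
Sat: 06:20–10:49 = 4 h 29 min; less 45 min break → 3 h 44 min
Total worked: 33 h 45 min = 33.75 h.
Threshold 40 h → overtime 0 h 0 min, regular 33 h 45 min.

Regular 33.75 hours, overtime 0.00 hours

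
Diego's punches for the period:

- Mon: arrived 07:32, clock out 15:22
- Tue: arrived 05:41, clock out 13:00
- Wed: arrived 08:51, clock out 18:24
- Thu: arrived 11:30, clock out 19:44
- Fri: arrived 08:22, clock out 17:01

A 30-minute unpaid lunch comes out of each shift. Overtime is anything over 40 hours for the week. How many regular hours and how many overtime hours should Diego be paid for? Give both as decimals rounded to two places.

Mon: 07:32–15:22 = 7 h 50 min; less 30 min break → 7 h 20 min
Tue: 05:41–13:00 = 7 h 19 min; less 30 min break → 6 h 49 min
Wed: 08:51–18:24 = 9 h 33 min; less 30 min break → 9 h 3 min
Thu: 11:30–19:44 = 8 h 14 min; less 30 min break → 7 h 44 min
Fri: 08:22–17:01 = 8 h 39 min; less 30 min break → 8 h 9 min
Total worked: 39 h 5 min = 39.08 h.
Threshold 40 h → overtime 0 h 0 min, regular 39 h 5 min.

Regular 39.08 hours, overtime 0.00 hours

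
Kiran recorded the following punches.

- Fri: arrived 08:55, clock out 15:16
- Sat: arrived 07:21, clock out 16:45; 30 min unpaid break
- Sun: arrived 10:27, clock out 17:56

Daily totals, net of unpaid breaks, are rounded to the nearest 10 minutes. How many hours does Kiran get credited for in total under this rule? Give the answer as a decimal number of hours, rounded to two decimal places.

22.67 hours

Fri: 08:55–15:16 = 6 h 21 min → rounds to 6 h 20 min
Sat: 07:21–16:45 = 9 h 24 min − 30 min = 8 h 54 min → rounds to 8 h 50 min
Sun: 10:27–17:56 = 7 h 29 min → rounds to 7 h 30 min
Total credited: 22 h 40 min.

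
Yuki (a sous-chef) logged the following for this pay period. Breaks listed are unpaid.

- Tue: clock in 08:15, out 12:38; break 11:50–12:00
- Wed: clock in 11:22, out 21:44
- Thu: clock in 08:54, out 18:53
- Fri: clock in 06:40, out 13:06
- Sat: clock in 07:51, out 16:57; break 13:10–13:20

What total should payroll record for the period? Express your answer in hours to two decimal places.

39.93 hours

Tue: 08:15–12:38 = 4 h 23 min; less 10 min break → 4 h 13 min
Wed: 11:22–21:44 = 10 h 22 min
Thu: 08:54–18:53 = 9 h 59 min
Fri: 06:40–13:06 = 6 h 26 min
Sat: 07:51–16:57 = 9 h 6 min; less 10 min break → 8 h 56 min
Total: 4 h 13 min + 10 h 22 min + 9 h 59 min + 6 h 26 min + 8 h 56 min = 39 h 56 min.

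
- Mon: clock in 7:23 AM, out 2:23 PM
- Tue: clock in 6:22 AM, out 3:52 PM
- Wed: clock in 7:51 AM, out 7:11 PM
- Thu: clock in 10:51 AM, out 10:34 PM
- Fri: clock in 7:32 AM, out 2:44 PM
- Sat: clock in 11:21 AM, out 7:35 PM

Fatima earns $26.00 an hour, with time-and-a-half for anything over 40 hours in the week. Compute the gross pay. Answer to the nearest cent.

Mon: 7:23 AM–2:23 PM = 7 h 0 min
Tue: 6:22 AM–3:52 PM = 9 h 30 min
Wed: 7:51 AM–7:11 PM = 11 h 20 min
Thu: 10:51 AM–10:34 PM = 11 h 43 min
Fri: 7:32 AM–2:44 PM = 7 h 12 min
Sat: 11:21 AM–7:35 PM = 8 h 14 min
Total worked: 54 h 59 min = 3299 min.
Regular 40 h 0 min = 2400 min at $26.00/h; overtime 14 h 59 min = 899 min at $39.00/h.
Pay = (2400 × $26.00 + 899 × $39.00) ÷ 60 = $1624.35.

$1624.35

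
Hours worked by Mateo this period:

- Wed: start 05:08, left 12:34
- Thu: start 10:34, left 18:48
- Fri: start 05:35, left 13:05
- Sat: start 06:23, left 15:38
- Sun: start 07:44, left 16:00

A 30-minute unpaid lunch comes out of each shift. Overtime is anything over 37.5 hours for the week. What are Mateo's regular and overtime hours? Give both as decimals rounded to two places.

Wed: 05:08–12:34 = 7 h 26 min; less 30 min break → 6 h 56 min
Thu: 10:34–18:48 = 8 h 14 min; less 30 min break → 7 h 44 min
Fri: 05:35–13:05 = 7 h 30 min; less 30 min break → 7 h 0 min
Sat: 06:23–15:38 = 9 h 15 min; less 30 min break → 8 h 45 min
Sun: 07:44–16:00 = 8 h 16 min; less 30 min break → 7 h 46 min
Total worked: 38 h 11 min = 38.18 h.
Threshold 37.5 h → overtime 0 h 41 min, regular 37 h 30 min.

Regular 37.50 hours, overtime 0.68 hours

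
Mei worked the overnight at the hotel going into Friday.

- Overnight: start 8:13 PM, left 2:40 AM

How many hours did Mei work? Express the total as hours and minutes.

6 h 27 min

Overnight: 8:13 PM → midnight = 3 h 47 min; midnight → 2:40 AM = 2 h 40 min; span 6 h 27 min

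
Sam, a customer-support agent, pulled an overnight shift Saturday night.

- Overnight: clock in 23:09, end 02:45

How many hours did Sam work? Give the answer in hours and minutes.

3 h 36 min

Overnight: 23:09 → midnight = 0 h 51 min; midnight → 02:45 = 2 h 45 min; span 3 h 36 min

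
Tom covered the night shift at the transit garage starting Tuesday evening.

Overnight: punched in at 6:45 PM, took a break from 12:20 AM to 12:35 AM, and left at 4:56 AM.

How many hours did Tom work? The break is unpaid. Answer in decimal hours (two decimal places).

9.93 hours

Overnight: 6:45 PM → midnight = 5 h 15 min; midnight → 4:56 AM = 4 h 56 min; span 10 h 11 min; less 15 min break → 9 h 56 min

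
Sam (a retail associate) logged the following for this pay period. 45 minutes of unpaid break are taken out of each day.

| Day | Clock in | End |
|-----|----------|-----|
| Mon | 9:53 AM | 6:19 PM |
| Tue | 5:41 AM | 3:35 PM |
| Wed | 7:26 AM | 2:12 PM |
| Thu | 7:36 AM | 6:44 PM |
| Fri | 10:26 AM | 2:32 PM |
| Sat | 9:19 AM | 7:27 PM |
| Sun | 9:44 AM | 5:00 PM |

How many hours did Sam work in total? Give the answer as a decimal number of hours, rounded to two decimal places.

Mon: 9:53 AM–6:19 PM = 8 h 26 min; less 45 min break → 7 h 41 min
Tue: 5:41 AM–3:35 PM = 9 h 54 min; less 45 min break → 9 h 9 min
Wed: 7:26 AM–2:12 PM = 6 h 46 min; less 45 min break → 6 h 1 min
Thu: 7:36 AM–6:44 PM = 11 h 8 min; less 45 min break → 10 h 23 min
Fri: 10:26 AM–2:32 PM = 4 h 6 min; less 45 min break → 3 h 21 min
Sat: 9:19 AM–7:27 PM = 10 h 8 min; less 45 min break → 9 h 23 min
Sun: 9:44 AM–5:00 PM = 7 h 16 min; less 45 min break → 6 h 31 min
Total: 7 h 41 min + 9 h 9 min + 6 h 1 min + 10 h 23 min + 3 h 21 min + 9 h 23 min + 6 h 31 min = 52 h 29 min.

52.48 hours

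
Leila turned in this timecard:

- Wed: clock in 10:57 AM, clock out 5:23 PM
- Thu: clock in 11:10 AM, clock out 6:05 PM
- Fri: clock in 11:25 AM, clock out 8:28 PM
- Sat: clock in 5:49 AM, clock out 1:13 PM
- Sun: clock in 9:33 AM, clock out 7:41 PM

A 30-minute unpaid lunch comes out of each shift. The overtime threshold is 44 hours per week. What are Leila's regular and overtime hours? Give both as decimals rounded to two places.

Regular 37.43 hours, overtime 0.00 hours

Wed: 10:57 AM–5:23 PM = 6 h 26 min; less 30 min break → 5 h 56 min
Thu: 11:10 AM–6:05 PM = 6 h 55 min; less 30 min break → 6 h 25 min
Fri: 11:25 AM–8:28 PM = 9 h 3 min; less 30 min break → 8 h 33 min
Sat: 5:49 AM–1:13 PM = 7 h 24 min; less 30 min break → 6 h 54 min
Sun: 9:33 AM–7:41 PM = 10 h 8 min; less 30 min break → 9 h 38 min
Total worked: 37 h 26 min = 37.43 h.
Threshold 44 h → overtime 0 h 0 min, regular 37 h 26 min.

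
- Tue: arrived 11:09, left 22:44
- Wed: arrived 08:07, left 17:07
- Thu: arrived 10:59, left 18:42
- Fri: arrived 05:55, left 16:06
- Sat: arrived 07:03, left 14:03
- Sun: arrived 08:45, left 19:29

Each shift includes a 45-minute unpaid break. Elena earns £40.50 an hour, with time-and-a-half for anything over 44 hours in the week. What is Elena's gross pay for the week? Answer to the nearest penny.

Tue: 11:09–22:44 = 11 h 35 min; less 45 min break → 10 h 50 min
Wed: 08:07–17:07 = 9 h 0 min; less 45 min break → 8 h 15 min
Thu: 10:59–18:42 = 7 h 43 min; less 45 min break → 6 h 58 min
Fri: 05:55–16:06 = 10 h 11 min; less 45 min break → 9 h 26 min
Sat: 07:03–14:03 = 7 h 0 min; less 45 min break → 6 h 15 min
Sun: 08:45–19:29 = 10 h 44 min; less 45 min break → 9 h 59 min
Total worked: 51 h 43 min = 3103 min.
Regular 44 h 0 min = 2640 min at £40.50/h; overtime 7 h 43 min = 463 min at £60.75/h.
Pay = (2640 × £40.50 + 463 × £60.75) ÷ 60 = £2250.79.

£2250.79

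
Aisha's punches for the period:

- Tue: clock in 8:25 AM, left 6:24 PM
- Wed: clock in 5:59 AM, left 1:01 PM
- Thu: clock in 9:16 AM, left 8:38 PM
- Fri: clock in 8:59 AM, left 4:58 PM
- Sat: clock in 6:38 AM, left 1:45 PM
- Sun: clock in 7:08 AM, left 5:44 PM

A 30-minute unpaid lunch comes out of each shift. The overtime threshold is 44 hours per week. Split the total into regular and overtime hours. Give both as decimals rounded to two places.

Regular 44.00 hours, overtime 7.08 hours

Tue: 8:25 AM–6:24 PM = 9 h 59 min; less 30 min break → 9 h 29 min
Wed: 5:59 AM–1:01 PM = 7 h 2 min; less 30 min break → 6 h 32 min
Thu: 9:16 AM–8:38 PM = 11 h 22 min; less 30 min break → 10 h 52 min
Fri: 8:59 AM–4:58 PM = 7 h 59 min; less 30 min break → 7 h 29 min
Sat: 6:38 AM–1:45 PM = 7 h 7 min; less 30 min break → 6 h 37 min
Sun: 7:08 AM–5:44 PM = 10 h 36 min; less 30 min break → 10 h 6 min
Total worked: 51 h 5 min = 51.08 h.
Threshold 44 h → overtime 7 h 5 min, regular 44 h 0 min.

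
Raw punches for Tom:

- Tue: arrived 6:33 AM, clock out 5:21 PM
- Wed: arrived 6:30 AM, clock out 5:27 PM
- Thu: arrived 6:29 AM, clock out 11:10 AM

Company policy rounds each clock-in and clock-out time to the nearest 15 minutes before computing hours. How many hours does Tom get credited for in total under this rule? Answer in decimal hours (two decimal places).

Tue: in 6:33 AM→6:30 AM, out 5:21 PM→5:15 PM; 10 h 45 min
Wed: in 6:30 AM→6:30 AM, out 5:27 PM→5:30 PM; 11 h 0 min
Thu: in 6:29 AM→6:30 AM, out 11:10 AM→11:15 AM; 4 h 45 min
Total credited: 26 h 30 min.

26.50 hours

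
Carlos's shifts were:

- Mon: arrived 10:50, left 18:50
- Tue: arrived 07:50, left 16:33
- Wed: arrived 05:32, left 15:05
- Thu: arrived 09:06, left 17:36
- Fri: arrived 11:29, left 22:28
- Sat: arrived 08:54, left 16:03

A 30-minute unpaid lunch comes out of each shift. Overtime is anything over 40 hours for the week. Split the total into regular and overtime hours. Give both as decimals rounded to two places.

Mon: 10:50–18:50 = 8 h 0 min; less 30 min break → 7 h 30 min
Tue: 07:50–16:33 = 8 h 43 min; less 30 min break → 8 h 13 min
Wed: 05:32–15:05 = 9 h 33 min; less 30 min break → 9 h 3 min
Thu: 09:06–17:36 = 8 h 30 min; less 30 min break → 8 h 0 min
Fri: 11:29–22:28 = 10 h 59 min; less 30 min break → 10 h 29 min
Sat: 08:54–16:03 = 7 h 9 min; less 30 min break → 6 h 39 min
Total worked: 49 h 54 min = 49.90 h.
Threshold 40 h → overtime 9 h 54 min, regular 40 h 0 min.

Regular 40.00 hours, overtime 9.90 hours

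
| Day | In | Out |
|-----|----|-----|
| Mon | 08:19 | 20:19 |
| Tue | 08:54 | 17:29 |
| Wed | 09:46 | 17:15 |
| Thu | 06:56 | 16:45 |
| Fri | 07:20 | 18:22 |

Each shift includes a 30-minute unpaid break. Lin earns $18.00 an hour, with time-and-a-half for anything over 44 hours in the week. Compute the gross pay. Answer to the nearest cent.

Mon: 08:19–20:19 = 12 h 0 min; less 30 min break → 11 h 30 min
Tue: 08:54–17:29 = 8 h 35 min; less 30 min break → 8 h 5 min
Wed: 09:46–17:15 = 7 h 29 min; less 30 min break → 6 h 59 min
Thu: 06:56–16:45 = 9 h 49 min; less 30 min break → 9 h 19 min
Fri: 07:20–18:22 = 11 h 2 min; less 30 min break → 10 h 32 min
Total worked: 46 h 25 min = 2785 min.
Regular 44 h 0 min = 2640 min at $18.00/h; overtime 2 h 25 min = 145 min at $27.00/h.
Pay = (2640 × $18.00 + 145 × $27.00) ÷ 60 = $857.25.

$857.25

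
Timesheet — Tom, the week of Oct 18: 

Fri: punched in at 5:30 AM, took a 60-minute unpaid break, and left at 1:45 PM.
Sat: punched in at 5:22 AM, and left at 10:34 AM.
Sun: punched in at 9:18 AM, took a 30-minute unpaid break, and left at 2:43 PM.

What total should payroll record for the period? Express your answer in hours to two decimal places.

17.37 hours

Fri: 5:30 AM–1:45 PM = 8 h 15 min; less 60 min break → 7 h 15 min
Sat: 5:22 AM–10:34 AM = 5 h 12 min
Sun: 9:18 AM–2:43 PM = 5 h 25 min; less 30 min break → 4 h 55 min
Total: 7 h 15 min + 5 h 12 min + 4 h 55 min = 17 h 22 min.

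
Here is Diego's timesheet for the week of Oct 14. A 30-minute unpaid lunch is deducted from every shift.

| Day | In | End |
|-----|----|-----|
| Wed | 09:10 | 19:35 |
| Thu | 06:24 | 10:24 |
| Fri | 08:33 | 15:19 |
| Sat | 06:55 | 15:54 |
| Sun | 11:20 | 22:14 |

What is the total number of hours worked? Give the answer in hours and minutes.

Wed: 09:10–19:35 = 10 h 25 min; less 30 min break → 9 h 55 min
Thu: 06:24–10:24 = 4 h 0 min; less 30 min break → 3 h 30 min
Fri: 08:33–15:19 = 6 h 46 min; less 30 min break → 6 h 16 min
Sat: 06:55–15:54 = 8 h 59 min; less 30 min break → 8 h 29 min
Sun: 11:20–22:14 = 10 h 54 min; less 30 min break → 10 h 24 min
Total: 9 h 55 min + 3 h 30 min + 6 h 16 min + 8 h 29 min + 10 h 24 min = 38 h 34 min.

38 h 34 min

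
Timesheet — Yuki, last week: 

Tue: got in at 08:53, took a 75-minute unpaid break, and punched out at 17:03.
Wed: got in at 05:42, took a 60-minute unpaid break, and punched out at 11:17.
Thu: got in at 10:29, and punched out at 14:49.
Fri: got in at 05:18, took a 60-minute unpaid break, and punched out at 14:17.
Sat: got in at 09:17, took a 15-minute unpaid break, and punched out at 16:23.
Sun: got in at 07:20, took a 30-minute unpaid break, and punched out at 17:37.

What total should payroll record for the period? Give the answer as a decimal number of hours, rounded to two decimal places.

Tue: 08:53–17:03 = 8 h 10 min; less 75 min break → 6 h 55 min
Wed: 05:42–11:17 = 5 h 35 min; less 60 min break → 4 h 35 min
Thu: 10:29–14:49 = 4 h 20 min
Fri: 05:18–14:17 = 8 h 59 min; less 60 min break → 7 h 59 min
Sat: 09:17–16:23 = 7 h 6 min; less 15 min break → 6 h 51 min
Sun: 07:20–17:37 = 10 h 17 min; less 30 min break → 9 h 47 min
Total: 6 h 55 min + 4 h 35 min + 4 h 20 min + 7 h 59 min + 6 h 51 min + 9 h 47 min = 40 h 27 min.

40.45 hours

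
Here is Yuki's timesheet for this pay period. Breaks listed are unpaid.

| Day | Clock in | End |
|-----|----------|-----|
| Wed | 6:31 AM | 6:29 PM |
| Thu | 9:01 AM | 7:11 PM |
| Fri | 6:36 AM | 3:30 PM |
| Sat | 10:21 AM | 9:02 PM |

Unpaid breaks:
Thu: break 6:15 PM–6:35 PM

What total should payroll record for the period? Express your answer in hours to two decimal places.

41.38 hours

Wed: 6:31 AM–6:29 PM = 11 h 58 min
Thu: 9:01 AM–7:11 PM = 10 h 10 min; less 20 min break → 9 h 50 min
Fri: 6:36 AM–3:30 PM = 8 h 54 min
Sat: 10:21 AM–9:02 PM = 10 h 41 min
Total: 11 h 58 min + 9 h 50 min + 8 h 54 min + 10 h 41 min = 41 h 23 min.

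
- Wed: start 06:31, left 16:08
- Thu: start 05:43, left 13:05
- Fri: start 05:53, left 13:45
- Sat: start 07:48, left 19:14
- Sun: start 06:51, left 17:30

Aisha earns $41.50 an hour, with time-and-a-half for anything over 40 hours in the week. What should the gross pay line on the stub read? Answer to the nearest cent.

Wed: 06:31–16:08 = 9 h 37 min
Thu: 05:43–13:05 = 7 h 22 min
Fri: 05:53–13:45 = 7 h 52 min
Sat: 07:48–19:14 = 11 h 26 min
Sun: 06:51–17:30 = 10 h 39 min
Total worked: 46 h 56 min = 2816 min.
Regular 40 h 0 min = 2400 min at $41.50/h; overtime 6 h 56 min = 416 min at $62.25/h.
Pay = (2400 × $41.50 + 416 × $62.25) ÷ 60 = $2091.60.

$2091.60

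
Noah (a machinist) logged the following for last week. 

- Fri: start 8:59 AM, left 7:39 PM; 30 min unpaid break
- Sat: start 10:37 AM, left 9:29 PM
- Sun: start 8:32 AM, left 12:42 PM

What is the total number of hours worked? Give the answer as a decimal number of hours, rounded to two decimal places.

Fri: 8:59 AM–7:39 PM = 10 h 40 min; less 30 min break → 10 h 10 min
Sat: 10:37 AM–9:29 PM = 10 h 52 min
Sun: 8:32 AM–12:42 PM = 4 h 10 min
Total: 10 h 10 min + 10 h 52 min + 4 h 10 min = 25 h 12 min.

25.20 hours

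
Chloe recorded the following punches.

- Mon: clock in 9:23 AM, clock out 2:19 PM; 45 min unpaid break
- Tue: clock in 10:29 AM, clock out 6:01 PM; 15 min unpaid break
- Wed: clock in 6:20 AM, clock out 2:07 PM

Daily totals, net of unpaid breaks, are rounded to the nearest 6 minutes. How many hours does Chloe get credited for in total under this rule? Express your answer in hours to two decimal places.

19.30 hours

Mon: 9:23 AM–2:19 PM = 4 h 56 min − 45 min = 4 h 11 min → rounds to 4 h 12 min
Tue: 10:29 AM–6:01 PM = 7 h 32 min − 15 min = 7 h 17 min → rounds to 7 h 18 min
Wed: 6:20 AM–2:07 PM = 7 h 47 min → rounds to 7 h 48 min
Total credited: 19 h 18 min.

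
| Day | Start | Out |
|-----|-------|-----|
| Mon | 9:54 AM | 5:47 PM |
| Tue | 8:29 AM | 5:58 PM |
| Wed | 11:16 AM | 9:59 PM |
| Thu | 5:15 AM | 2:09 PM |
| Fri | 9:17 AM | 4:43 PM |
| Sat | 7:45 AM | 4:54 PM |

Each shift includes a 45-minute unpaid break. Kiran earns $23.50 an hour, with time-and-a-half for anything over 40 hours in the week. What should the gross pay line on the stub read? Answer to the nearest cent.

$1259.60

Mon: 9:54 AM–5:47 PM = 7 h 53 min; less 45 min break → 7 h 8 min
Tue: 8:29 AM–5:58 PM = 9 h 29 min; less 45 min break → 8 h 44 min
Wed: 11:16 AM–9:59 PM = 10 h 43 min; less 45 min break → 9 h 58 min
Thu: 5:15 AM–2:09 PM = 8 h 54 min; less 45 min break → 8 h 9 min
Fri: 9:17 AM–4:43 PM = 7 h 26 min; less 45 min break → 6 h 41 min
Sat: 7:45 AM–4:54 PM = 9 h 9 min; less 45 min break → 8 h 24 min
Total worked: 49 h 4 min = 2944 min.
Regular 40 h 0 min = 2400 min at $23.50/h; overtime 9 h 4 min = 544 min at $35.25/h.
Pay = (2400 × $23.50 + 544 × $35.25) ÷ 60 = $1259.60.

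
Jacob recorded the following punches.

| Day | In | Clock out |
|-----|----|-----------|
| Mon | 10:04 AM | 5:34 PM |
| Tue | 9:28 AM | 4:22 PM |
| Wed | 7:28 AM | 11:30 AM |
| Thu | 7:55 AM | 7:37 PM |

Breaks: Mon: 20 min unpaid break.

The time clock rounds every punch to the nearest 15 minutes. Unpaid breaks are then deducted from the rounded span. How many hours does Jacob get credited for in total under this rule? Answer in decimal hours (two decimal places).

29.42 hours

Mon: in 10:04 AM→10:00 AM, out 5:34 PM→5:30 PM; 7 h 30 min − 20 min = 7 h 10 min
Tue: in 9:28 AM→9:30 AM, out 4:22 PM→4:15 PM; 6 h 45 min
Wed: in 7:28 AM→7:30 AM, out 11:30 AM→11:30 AM; 4 h 0 min
Thu: in 7:55 AM→8:00 AM, out 7:37 PM→7:30 PM; 11 h 30 min
Total credited: 29 h 25 min.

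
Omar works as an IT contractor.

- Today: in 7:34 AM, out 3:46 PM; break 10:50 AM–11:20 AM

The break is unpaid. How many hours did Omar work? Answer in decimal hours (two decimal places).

7.70 hours

Today: 7:34 AM–3:46 PM = 8 h 12 min; less 30 min break → 7 h 42 min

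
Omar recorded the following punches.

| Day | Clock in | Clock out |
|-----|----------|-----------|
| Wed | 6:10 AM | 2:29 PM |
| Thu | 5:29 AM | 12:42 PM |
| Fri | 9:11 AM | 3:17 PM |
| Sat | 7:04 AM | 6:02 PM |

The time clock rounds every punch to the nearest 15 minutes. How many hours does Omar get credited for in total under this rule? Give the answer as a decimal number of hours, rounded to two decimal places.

32.50 hours

Wed: in 6:10 AM→6:15 AM, out 2:29 PM→2:30 PM; 8 h 15 min
Thu: in 5:29 AM→5:30 AM, out 12:42 PM→12:45 PM; 7 h 15 min
Fri: in 9:11 AM→9:15 AM, out 3:17 PM→3:15 PM; 6 h 0 min
Sat: in 7:04 AM→7:00 AM, out 6:02 PM→6:00 PM; 11 h 0 min
Total credited: 32 h 30 min.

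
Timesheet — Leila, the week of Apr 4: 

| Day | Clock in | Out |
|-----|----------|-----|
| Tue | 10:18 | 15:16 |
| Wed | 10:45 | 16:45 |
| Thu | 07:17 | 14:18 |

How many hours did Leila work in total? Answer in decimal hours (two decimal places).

17.98 hours

Tue: 10:18–15:16 = 4 h 58 min
Wed: 10:45–16:45 = 6 h 0 min
Thu: 07:17–14:18 = 7 h 1 min
Total: 4 h 58 min + 6 h 0 min + 7 h 1 min = 17 h 59 min.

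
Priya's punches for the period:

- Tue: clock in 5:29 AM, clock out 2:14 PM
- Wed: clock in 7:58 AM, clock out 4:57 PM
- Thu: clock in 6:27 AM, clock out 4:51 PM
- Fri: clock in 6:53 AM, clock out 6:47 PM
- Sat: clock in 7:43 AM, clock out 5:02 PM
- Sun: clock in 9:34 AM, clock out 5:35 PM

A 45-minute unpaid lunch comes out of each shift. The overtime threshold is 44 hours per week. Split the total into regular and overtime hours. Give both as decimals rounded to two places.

Tue: 5:29 AM–2:14 PM = 8 h 45 min; less 45 min break → 8 h 0 min
Wed: 7:58 AM–4:57 PM = 8 h 59 min; less 45 min break → 8 h 14 min
Thu: 6:27 AM–4:51 PM = 10 h 24 min; less 45 min break → 9 h 39 min
Fri: 6:53 AM–6:47 PM = 11 h 54 min; less 45 min break → 11 h 9 min
Sat: 7:43 AM–5:02 PM = 9 h 19 min; less 45 min break → 8 h 34 min
Sun: 9:34 AM–5:35 PM = 8 h 1 min; less 45 min break → 7 h 16 min
Total worked: 52 h 52 min = 52.87 h.
Threshold 44 h → overtime 8 h 52 min, regular 44 h 0 min.

Regular 44.00 hours, overtime 8.87 hours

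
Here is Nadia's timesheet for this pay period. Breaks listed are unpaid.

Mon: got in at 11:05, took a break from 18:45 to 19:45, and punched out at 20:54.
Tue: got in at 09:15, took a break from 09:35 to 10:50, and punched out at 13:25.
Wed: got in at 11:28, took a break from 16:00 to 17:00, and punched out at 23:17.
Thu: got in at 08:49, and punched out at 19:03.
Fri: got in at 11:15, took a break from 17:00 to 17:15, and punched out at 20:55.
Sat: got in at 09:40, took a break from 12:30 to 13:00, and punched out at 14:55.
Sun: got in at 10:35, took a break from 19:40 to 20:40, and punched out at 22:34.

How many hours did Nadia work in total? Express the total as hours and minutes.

Mon: 11:05–20:54 = 9 h 49 min; less 60 min break → 8 h 49 min
Tue: 09:15–13:25 = 4 h 10 min; less 75 min break → 2 h 55 min
Wed: 11:28–23:17 = 11 h 49 min; less 60 min break → 10 h 49 min
Thu: 08:49–19:03 = 10 h 14 min
Fri: 11:15–20:55 = 9 h 40 min; less 15 min break → 9 h 25 min
Sat: 09:40–14:55 = 5 h 15 min; less 30 min break → 4 h 45 min
Sun: 10:35–22:34 = 11 h 59 min; less 60 min break → 10 h 59 min
Total: 8 h 49 min + 2 h 55 min + 10 h 49 min + 10 h 14 min + 9 h 25 min + 4 h 45 min + 10 h 59 min = 57 h 56 min.

57 h 56 min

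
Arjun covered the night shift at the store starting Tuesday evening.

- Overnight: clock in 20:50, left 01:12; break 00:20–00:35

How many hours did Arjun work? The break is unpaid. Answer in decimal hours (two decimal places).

Overnight: 20:50 → midnight = 3 h 10 min; midnight → 01:12 = 1 h 12 min; span 4 h 22 min; less 15 min break → 4 h 7 min

4.12 hours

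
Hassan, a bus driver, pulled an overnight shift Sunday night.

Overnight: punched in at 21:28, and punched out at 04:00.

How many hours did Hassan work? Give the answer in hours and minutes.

Overnight: 21:28 → midnight = 2 h 32 min; midnight → 04:00 = 4 h 0 min; span 6 h 32 min

6 h 32 min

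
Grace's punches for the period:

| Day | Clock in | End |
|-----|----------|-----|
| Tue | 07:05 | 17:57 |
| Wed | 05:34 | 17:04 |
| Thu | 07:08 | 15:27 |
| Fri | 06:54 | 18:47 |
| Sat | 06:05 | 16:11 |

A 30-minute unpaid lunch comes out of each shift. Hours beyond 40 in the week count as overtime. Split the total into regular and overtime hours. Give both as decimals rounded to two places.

Regular 40.00 hours, overtime 10.17 hours

Tue: 07:05–17:57 = 10 h 52 min; less 30 min break → 10 h 22 min
Wed: 05:34–17:04 = 11 h 30 min; less 30 min break → 11 h 0 min
Thu: 07:08–15:27 = 8 h 19 min; less 30 min break → 7 h 49 min
Fri: 06:54–18:47 = 11 h 53 min; less 30 min break → 11 h 23 min
Sat: 06:05–16:11 = 10 h 6 min; less 30 min break → 9 h 36 min
Total worked: 50 h 10 min = 50.17 h.
Threshold 40 h → overtime 10 h 10 min, regular 40 h 0 min.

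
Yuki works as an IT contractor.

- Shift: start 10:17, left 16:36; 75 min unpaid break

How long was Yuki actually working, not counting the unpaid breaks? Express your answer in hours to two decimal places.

5.07 hours

Shift: 10:17–16:36 = 6 h 19 min; less 75 min break → 5 h 4 min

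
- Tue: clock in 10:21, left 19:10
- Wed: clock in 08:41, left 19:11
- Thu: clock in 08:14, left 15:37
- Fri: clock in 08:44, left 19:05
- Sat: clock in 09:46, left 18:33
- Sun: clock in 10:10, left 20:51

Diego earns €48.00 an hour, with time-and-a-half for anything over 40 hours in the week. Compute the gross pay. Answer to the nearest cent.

€3109.20

Tue: 10:21–19:10 = 8 h 49 min
Wed: 08:41–19:11 = 10 h 30 min
Thu: 08:14–15:37 = 7 h 23 min
Fri: 08:44–19:05 = 10 h 21 min
Sat: 09:46–18:33 = 8 h 47 min
Sun: 10:10–20:51 = 10 h 41 min
Total worked: 56 h 31 min = 3391 min.
Regular 40 h 0 min = 2400 min at €48.00/h; overtime 16 h 31 min = 991 min at €72.00/h.
Pay = (2400 × €48.00 + 991 × €72.00) ÷ 60 = €3109.20.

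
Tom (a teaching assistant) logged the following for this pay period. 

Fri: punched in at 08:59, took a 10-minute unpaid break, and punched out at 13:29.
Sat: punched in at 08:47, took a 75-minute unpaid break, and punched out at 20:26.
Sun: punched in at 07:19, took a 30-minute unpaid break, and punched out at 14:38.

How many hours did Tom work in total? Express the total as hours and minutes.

21 h 33 min

Fri: 08:59–13:29 = 4 h 30 min; less 10 min break → 4 h 20 min
Sat: 08:47–20:26 = 11 h 39 min; less 75 min break → 10 h 24 min
Sun: 07:19–14:38 = 7 h 19 min; less 30 min break → 6 h 49 min
Total: 4 h 20 min + 10 h 24 min + 6 h 49 min = 21 h 33 min.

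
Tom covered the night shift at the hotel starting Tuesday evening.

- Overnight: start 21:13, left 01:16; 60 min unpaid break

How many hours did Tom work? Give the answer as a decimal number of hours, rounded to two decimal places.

3.05 hours

Overnight: 21:13 → midnight = 2 h 47 min; midnight → 01:16 = 1 h 16 min; span 4 h 3 min; less 60 min break → 3 h 3 min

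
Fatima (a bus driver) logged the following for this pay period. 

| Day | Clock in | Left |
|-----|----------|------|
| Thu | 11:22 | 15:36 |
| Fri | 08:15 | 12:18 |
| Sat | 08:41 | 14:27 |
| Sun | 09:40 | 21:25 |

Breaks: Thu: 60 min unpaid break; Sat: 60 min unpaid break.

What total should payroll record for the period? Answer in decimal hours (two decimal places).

Thu: 11:22–15:36 = 4 h 14 min; less 60 min break → 3 h 14 min
Fri: 08:15–12:18 = 4 h 3 min
Sat: 08:41–14:27 = 5 h 46 min; less 60 min break → 4 h 46 min
Sun: 09:40–21:25 = 11 h 45 min
Total: 3 h 14 min + 4 h 3 min + 4 h 46 min + 11 h 45 min = 23 h 48 min.

23.80 hours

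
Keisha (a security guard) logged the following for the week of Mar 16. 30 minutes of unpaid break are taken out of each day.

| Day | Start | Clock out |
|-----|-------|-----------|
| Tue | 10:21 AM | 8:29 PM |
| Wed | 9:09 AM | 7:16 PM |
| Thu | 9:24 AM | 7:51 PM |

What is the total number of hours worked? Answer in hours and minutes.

Tue: 10:21 AM–8:29 PM = 10 h 8 min; less 30 min break → 9 h 38 min
Wed: 9:09 AM–7:16 PM = 10 h 7 min; less 30 min break → 9 h 37 min
Thu: 9:24 AM–7:51 PM = 10 h 27 min; less 30 min break → 9 h 57 min
Total: 9 h 38 min + 9 h 37 min + 9 h 57 min = 29 h 12 min.

29 h 12 min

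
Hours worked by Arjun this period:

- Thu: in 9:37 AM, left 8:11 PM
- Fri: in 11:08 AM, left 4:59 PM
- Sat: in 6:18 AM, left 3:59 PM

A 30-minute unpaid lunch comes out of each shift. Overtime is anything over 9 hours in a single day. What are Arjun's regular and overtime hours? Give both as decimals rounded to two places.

Regular 23.35 hours, overtime 1.25 hours

Thu: 9:37 AM–8:11 PM = 10 h 34 min; less 30 min break → 10 h 4 min
Fri: 11:08 AM–4:59 PM = 5 h 51 min; less 30 min break → 5 h 21 min
Sat: 6:18 AM–3:59 PM = 9 h 41 min; less 30 min break → 9 h 11 min
Thu reg 9 h 0 min / OT 1 h 4 min; Fri reg 5 h 21 min / OT 0 h 0 min; Sat reg 9 h 0 min / OT 0 h 11 min.
Totals: regular 23 h 21 min, overtime 1 h 15 min.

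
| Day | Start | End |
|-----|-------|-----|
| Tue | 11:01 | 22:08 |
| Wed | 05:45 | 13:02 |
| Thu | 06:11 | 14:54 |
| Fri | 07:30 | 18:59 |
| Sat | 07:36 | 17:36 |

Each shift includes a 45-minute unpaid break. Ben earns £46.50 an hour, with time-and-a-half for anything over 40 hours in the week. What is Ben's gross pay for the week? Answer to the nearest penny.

£2198.29

Tue: 11:01–22:08 = 11 h 7 min; less 45 min break → 10 h 22 min
Wed: 05:45–13:02 = 7 h 17 min; less 45 min break → 6 h 32 min
Thu: 06:11–14:54 = 8 h 43 min; less 45 min break → 7 h 58 min
Fri: 07:30–18:59 = 11 h 29 min; less 45 min break → 10 h 44 min
Sat: 07:36–17:36 = 10 h 0 min; less 45 min break → 9 h 15 min
Total worked: 44 h 51 min = 2691 min.
Regular 40 h 0 min = 2400 min at £46.50/h; overtime 4 h 51 min = 291 min at £69.75/h.
Pay = (2400 × £46.50 + 291 × £69.75) ÷ 60 = £2198.29.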